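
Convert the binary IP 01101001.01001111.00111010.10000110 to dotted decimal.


01101001 = 105
01001111 = 79
00111010 = 58
10000110 = 134
IP: 105.79.58.134


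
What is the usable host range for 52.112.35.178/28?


Network: 52.112.35.176
Broadcast: 52.112.35.191
First usable = network + 1
Last usable = broadcast - 1
Range: 52.112.35.177 to 52.112.35.190


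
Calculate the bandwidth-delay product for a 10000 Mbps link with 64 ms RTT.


BDP = bandwidth * RTT
= 10000 Mbps * 64 ms
= 10000 * 1e6 * 64 / 1000 bits
= 640000000 bits
= 80000000 bytes
= 78125 KB
BDP = 640000000 bits (80000000 bytes)


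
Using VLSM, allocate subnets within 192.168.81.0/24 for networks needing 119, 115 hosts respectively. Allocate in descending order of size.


119 hosts -> /25 (126 usable): 192.168.81.0/25
115 hosts -> /25 (126 usable): 192.168.81.128/25
Allocation: 192.168.81.0/25 (119 hosts, 126 usable); 192.168.81.128/25 (115 hosts, 126 usable)


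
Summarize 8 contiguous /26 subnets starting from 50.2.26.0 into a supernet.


Original prefix: /26
Number of subnets: 8 = 2^3
New prefix = 26 - 3 = 23
Supernet: 50.2.26.0/23


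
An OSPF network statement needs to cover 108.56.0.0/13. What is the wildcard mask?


Subnet mask: 255.248.0.0
Wildcard = 255.255.255.255 - subnet mask
255 - 255 = 0
255 - 248 = 7
255 - 0 = 255
255 - 0 = 255
Wildcard: 0.7.255.255


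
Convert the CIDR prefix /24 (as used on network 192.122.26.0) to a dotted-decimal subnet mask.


/24 means 24 network bits, 8 host bits
Binary: 11111111111111111111111100000000
Mask: 255.255.255.0


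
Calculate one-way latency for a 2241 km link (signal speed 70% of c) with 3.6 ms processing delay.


Speed = 0.7 * 3e5 km/s = 210000 km/s
Propagation delay = 2241 / 210000 = 0.0107 s = 10.6714 ms
Processing delay = 3.6 ms
Total one-way latency = 14.2714 ms


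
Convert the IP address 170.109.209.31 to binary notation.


170 = 10101010
109 = 01101101
209 = 11010001
31 = 00011111
Binary: 10101010.01101101.11010001.00011111


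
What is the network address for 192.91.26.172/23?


IP:   11000000.01011011.00011010.10101100
Mask: 11111111.11111111.11111110.00000000
AND operation:
Net:  11000000.01011011.00011010.00000000
Network: 192.91.26.0/23


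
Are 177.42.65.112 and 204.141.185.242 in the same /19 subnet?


Mask: 255.255.224.0
177.42.65.112 AND mask = 177.42.64.0
204.141.185.242 AND mask = 204.141.160.0
No, different subnets (177.42.64.0 vs 204.141.160.0)


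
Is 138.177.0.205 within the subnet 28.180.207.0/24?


Subnet network: 28.180.207.0
Test IP AND mask: 138.177.0.0
No, 138.177.0.205 is not in 28.180.207.0/24


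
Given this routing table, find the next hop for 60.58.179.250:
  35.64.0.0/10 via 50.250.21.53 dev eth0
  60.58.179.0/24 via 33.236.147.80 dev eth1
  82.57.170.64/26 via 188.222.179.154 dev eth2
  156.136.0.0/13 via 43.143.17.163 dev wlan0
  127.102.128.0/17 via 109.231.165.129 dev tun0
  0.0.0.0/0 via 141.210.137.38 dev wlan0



Longest prefix match for 60.58.179.250:
  /10 35.64.0.0: no
  /24 60.58.179.0: MATCH
  /26 82.57.170.64: no
  /13 156.136.0.0: no
  /17 127.102.128.0: no
  /0 0.0.0.0: MATCH
Selected: next-hop 33.236.147.80 via eth1 (matched /24)


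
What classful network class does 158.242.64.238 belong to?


First octet: 158
Binary: 10011110
10xxxxxx -> Class B (128-191)
Class B, default mask 255.255.0.0 (/16)


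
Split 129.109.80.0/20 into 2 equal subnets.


New prefix = 20 + 1 = 21
Each subnet has 2048 addresses
  129.109.80.0/21
  129.109.88.0/21
Subnets: 129.109.80.0/21, 129.109.88.0/21


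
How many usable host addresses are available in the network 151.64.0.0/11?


Host bits = 32 - 11 = 21
Total addresses = 2^21 = 2097152
Usable = total - 2 (network and broadcast)
Usable hosts: 2097150


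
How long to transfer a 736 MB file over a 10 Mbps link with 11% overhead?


Effective throughput = 10 * (1 - 11/100) = 8.9 Mbps
File size in Mb = 736 * 8 = 5888 Mb
Time = 5888 / 8.9
Time = 661.573 seconds


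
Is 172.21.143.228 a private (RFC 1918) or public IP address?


RFC 1918 private ranges:
  10.0.0.0/8 (10.0.0.0 - 10.255.255.255)
  172.16.0.0/12 (172.16.0.0 - 172.31.255.255)
  192.168.0.0/16 (192.168.0.0 - 192.168.255.255)
Private (in 172.16.0.0/12)


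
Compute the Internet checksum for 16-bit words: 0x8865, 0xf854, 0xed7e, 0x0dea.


Sum all words (with carry folding):
+ 0x8865 = 0x8865
+ 0xf854 = 0x80ba
+ 0xed7e = 0x6e39
+ 0x0dea = 0x7c23
One's complement: ~0x7c23
Checksum = 0x83dc


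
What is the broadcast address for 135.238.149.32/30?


Network: 135.238.149.32/30
Host bits = 2
Set all host bits to 1:
Broadcast: 135.238.149.35


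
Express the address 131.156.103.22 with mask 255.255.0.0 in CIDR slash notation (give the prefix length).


Binary: 11111111.11111111.00000000.00000000
Count leading 1s
Prefix: /16


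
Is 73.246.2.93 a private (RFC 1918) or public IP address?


RFC 1918 private ranges:
  10.0.0.0/8 (10.0.0.0 - 10.255.255.255)
  172.16.0.0/12 (172.16.0.0 - 172.31.255.255)
  192.168.0.0/16 (192.168.0.0 - 192.168.255.255)
Public (not in any RFC 1918 range)


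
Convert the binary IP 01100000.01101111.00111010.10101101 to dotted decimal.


01100000 = 96
01101111 = 111
00111010 = 58
10101101 = 173
IP: 96.111.58.173


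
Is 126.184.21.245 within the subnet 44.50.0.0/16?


Subnet network: 44.50.0.0
Test IP AND mask: 126.184.0.0
No, 126.184.21.245 is not in 44.50.0.0/16


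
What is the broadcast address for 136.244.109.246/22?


Network: 136.244.108.0/22
Host bits = 10
Set all host bits to 1:
Broadcast: 136.244.111.255


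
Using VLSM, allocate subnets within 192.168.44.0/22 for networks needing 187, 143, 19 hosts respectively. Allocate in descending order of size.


187 hosts -> /24 (254 usable): 192.168.44.0/24
143 hosts -> /24 (254 usable): 192.168.45.0/24
19 hosts -> /27 (30 usable): 192.168.46.0/27
Allocation: 192.168.44.0/24 (187 hosts, 254 usable); 192.168.45.0/24 (143 hosts, 254 usable); 192.168.46.0/27 (19 hosts, 30 usable)


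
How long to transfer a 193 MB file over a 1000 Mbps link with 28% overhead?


Effective throughput = 1000 * (1 - 28/100) = 720 Mbps
File size in Mb = 193 * 8 = 1544 Mb
Time = 1544 / 720
Time = 2.1444 seconds


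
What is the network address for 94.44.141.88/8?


IP:   01011110.00101100.10001101.01011000
Mask: 11111111.00000000.00000000.00000000
AND operation:
Net:  01011110.00000000.00000000.00000000
Network: 94.0.0.0/8


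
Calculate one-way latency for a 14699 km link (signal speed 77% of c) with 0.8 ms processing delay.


Speed = 0.77 * 3e5 km/s = 231000 km/s
Propagation delay = 14699 / 231000 = 0.0636 s = 63.632 ms
Processing delay = 0.8 ms
Total one-way latency = 64.432 ms


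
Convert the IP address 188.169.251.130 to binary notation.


188 = 10111100
169 = 10101001
251 = 11111011
130 = 10000010
Binary: 10111100.10101001.11111011.10000010


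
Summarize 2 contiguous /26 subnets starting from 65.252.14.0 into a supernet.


Original prefix: /26
Number of subnets: 2 = 2^1
New prefix = 26 - 1 = 25
Supernet: 65.252.14.0/25


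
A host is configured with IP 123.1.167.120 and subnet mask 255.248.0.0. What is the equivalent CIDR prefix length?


Binary: 11111111.11111000.00000000.00000000
Count leading 1s
Prefix: /13


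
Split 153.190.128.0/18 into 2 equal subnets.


New prefix = 18 + 1 = 19
Each subnet has 8192 addresses
  153.190.128.0/19
  153.190.160.0/19
Subnets: 153.190.128.0/19, 153.190.160.0/19


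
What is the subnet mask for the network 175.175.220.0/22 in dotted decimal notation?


/22 means 22 network bits, 10 host bits
Binary: 11111111111111111111110000000000
Mask: 255.255.252.0


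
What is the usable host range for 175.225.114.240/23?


Network: 175.225.114.0
Broadcast: 175.225.115.255
First usable = network + 1
Last usable = broadcast - 1
Range: 175.225.114.1 to 175.225.115.254


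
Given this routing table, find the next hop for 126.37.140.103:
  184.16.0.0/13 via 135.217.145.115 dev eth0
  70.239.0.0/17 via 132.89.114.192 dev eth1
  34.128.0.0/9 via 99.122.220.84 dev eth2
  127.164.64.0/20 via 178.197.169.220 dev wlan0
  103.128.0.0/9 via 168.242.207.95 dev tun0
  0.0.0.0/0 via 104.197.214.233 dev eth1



Longest prefix match for 126.37.140.103:
  /13 184.16.0.0: no
  /17 70.239.0.0: no
  /9 34.128.0.0: no
  /20 127.164.64.0: no
  /9 103.128.0.0: no
  /0 0.0.0.0: MATCH
Selected: next-hop 104.197.214.233 via eth1 (matched /0)


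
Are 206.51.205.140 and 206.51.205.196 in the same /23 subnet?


Mask: 255.255.254.0
206.51.205.140 AND mask = 206.51.204.0
206.51.205.196 AND mask = 206.51.204.0
Yes, same subnet (206.51.204.0)


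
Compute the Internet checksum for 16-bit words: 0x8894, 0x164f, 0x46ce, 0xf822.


Sum all words (with carry folding):
+ 0x8894 = 0x8894
+ 0x164f = 0x9ee3
+ 0x46ce = 0xe5b1
+ 0xf822 = 0xddd4
One's complement: ~0xddd4
Checksum = 0x222b


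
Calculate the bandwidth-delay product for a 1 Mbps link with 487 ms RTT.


BDP = bandwidth * RTT
= 1 Mbps * 487 ms
= 1 * 1e6 * 487 / 1000 bits
= 487000 bits
= 60875 bytes
= 59.4482 KB
BDP = 487000 bits (60875 bytes)


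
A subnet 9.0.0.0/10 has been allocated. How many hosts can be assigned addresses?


Host bits = 32 - 10 = 22
Total addresses = 2^22 = 4194304
Usable = total - 2 (network and broadcast)
Usable hosts: 4194302


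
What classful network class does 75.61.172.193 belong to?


First octet: 75
Binary: 01001011
0xxxxxxx -> Class A (1-126)
Class A, default mask 255.0.0.0 (/8)


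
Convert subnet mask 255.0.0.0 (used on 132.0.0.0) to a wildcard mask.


Subnet mask: 255.0.0.0
Wildcard = 255.255.255.255 - subnet mask
255 - 255 = 0
255 - 0 = 255
255 - 0 = 255
255 - 0 = 255
Wildcard: 0.255.255.255


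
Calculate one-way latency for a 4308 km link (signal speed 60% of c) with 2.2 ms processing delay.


Speed = 0.6 * 3e5 km/s = 180000 km/s
Propagation delay = 4308 / 180000 = 0.0239 s = 23.9333 ms
Processing delay = 2.2 ms
Total one-way latency = 26.1333 ms


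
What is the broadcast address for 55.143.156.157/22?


Network: 55.143.156.0/22
Host bits = 10
Set all host bits to 1:
Broadcast: 55.143.159.255


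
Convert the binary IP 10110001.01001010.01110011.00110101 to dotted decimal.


10110001 = 177
01001010 = 74
01110011 = 115
00110101 = 53
IP: 177.74.115.53


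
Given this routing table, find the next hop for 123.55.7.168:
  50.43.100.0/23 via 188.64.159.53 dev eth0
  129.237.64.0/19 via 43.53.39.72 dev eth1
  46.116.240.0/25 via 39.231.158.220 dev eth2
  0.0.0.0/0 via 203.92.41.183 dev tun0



Longest prefix match for 123.55.7.168:
  /23 50.43.100.0: no
  /19 129.237.64.0: no
  /25 46.116.240.0: no
  /0 0.0.0.0: MATCH
Selected: next-hop 203.92.41.183 via tun0 (matched /0)


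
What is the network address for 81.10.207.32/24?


IP:   01010001.00001010.11001111.00100000
Mask: 11111111.11111111.11111111.00000000
AND operation:
Net:  01010001.00001010.11001111.00000000
Network: 81.10.207.0/24


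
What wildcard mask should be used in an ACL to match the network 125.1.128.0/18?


Subnet mask: 255.255.192.0
Wildcard = 255.255.255.255 - subnet mask
255 - 255 = 0
255 - 255 = 0
255 - 192 = 63
255 - 0 = 255
Wildcard: 0.0.63.255


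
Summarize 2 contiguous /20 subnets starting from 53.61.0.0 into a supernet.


Original prefix: /20
Number of subnets: 2 = 2^1
New prefix = 20 - 1 = 19
Supernet: 53.61.0.0/19


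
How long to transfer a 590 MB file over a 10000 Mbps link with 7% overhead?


Effective throughput = 10000 * (1 - 7/100) = 9300 Mbps
File size in Mb = 590 * 8 = 4720 Mb
Time = 4720 / 9300
Time = 0.5075 seconds


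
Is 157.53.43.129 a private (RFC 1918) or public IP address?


RFC 1918 private ranges:
  10.0.0.0/8 (10.0.0.0 - 10.255.255.255)
  172.16.0.0/12 (172.16.0.0 - 172.31.255.255)
  192.168.0.0/16 (192.168.0.0 - 192.168.255.255)
Public (not in any RFC 1918 range)


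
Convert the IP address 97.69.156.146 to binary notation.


97 = 01100001
69 = 01000101
156 = 10011100
146 = 10010010
Binary: 01100001.01000101.10011100.10010010


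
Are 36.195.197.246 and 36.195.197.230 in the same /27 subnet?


Mask: 255.255.255.224
36.195.197.246 AND mask = 36.195.197.224
36.195.197.230 AND mask = 36.195.197.224
Yes, same subnet (36.195.197.224)


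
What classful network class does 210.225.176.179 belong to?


First octet: 210
Binary: 11010010
110xxxxx -> Class C (192-223)
Class C, default mask 255.255.255.0 (/24)


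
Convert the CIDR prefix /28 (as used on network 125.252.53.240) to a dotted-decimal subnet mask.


/28 means 28 network bits, 4 host bits
Binary: 11111111111111111111111111110000
Mask: 255.255.255.240


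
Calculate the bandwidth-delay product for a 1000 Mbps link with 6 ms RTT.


BDP = bandwidth * RTT
= 1000 Mbps * 6 ms
= 1000 * 1e6 * 6 / 1000 bits
= 6000000 bits
= 750000 bytes
= 732.4219 KB
BDP = 6000000 bits (750000 bytes)


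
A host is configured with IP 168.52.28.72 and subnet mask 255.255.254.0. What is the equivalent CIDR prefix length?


Binary: 11111111.11111111.11111110.00000000
Count leading 1s
Prefix: /23


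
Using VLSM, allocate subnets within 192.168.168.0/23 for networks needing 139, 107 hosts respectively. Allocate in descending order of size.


139 hosts -> /24 (254 usable): 192.168.168.0/24
107 hosts -> /25 (126 usable): 192.168.169.0/25
Allocation: 192.168.168.0/24 (139 hosts, 254 usable); 192.168.169.0/25 (107 hosts, 126 usable)


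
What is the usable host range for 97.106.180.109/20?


Network: 97.106.176.0
Broadcast: 97.106.191.255
First usable = network + 1
Last usable = broadcast - 1
Range: 97.106.176.1 to 97.106.191.254


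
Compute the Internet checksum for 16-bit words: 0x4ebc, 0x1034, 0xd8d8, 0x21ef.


Sum all words (with carry folding):
+ 0x4ebc = 0x4ebc
+ 0x1034 = 0x5ef0
+ 0xd8d8 = 0x37c9
+ 0x21ef = 0x59b8
One's complement: ~0x59b8
Checksum = 0xa647


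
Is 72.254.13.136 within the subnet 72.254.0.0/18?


Subnet network: 72.254.0.0
Test IP AND mask: 72.254.0.0
Yes, 72.254.13.136 is in 72.254.0.0/18


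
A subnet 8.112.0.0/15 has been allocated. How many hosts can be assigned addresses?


Host bits = 32 - 15 = 17
Total addresses = 2^17 = 131072
Usable = total - 2 (network and broadcast)
Usable hosts: 131070


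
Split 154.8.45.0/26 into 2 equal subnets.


New prefix = 26 + 1 = 27
Each subnet has 32 addresses
  154.8.45.0/27
  154.8.45.32/27
Subnets: 154.8.45.0/27, 154.8.45.32/27


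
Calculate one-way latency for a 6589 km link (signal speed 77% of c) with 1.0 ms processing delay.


Speed = 0.77 * 3e5 km/s = 231000 km/s
Propagation delay = 6589 / 231000 = 0.0285 s = 28.5238 ms
Processing delay = 1.0 ms
Total one-way latency = 29.5238 ms


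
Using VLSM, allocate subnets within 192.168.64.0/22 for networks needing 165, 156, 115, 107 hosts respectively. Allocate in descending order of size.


165 hosts -> /24 (254 usable): 192.168.64.0/24
156 hosts -> /24 (254 usable): 192.168.65.0/24
115 hosts -> /25 (126 usable): 192.168.66.0/25
107 hosts -> /25 (126 usable): 192.168.66.128/25
Allocation: 192.168.64.0/24 (165 hosts, 254 usable); 192.168.65.0/24 (156 hosts, 254 usable); 192.168.66.0/25 (115 hosts, 126 usable); 192.168.66.128/25 (107 hosts, 126 usable)


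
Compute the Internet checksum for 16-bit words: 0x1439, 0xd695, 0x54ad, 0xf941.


Sum all words (with carry folding):
+ 0x1439 = 0x1439
+ 0xd695 = 0xeace
+ 0x54ad = 0x3f7c
+ 0xf941 = 0x38be
One's complement: ~0x38be
Checksum = 0xc741


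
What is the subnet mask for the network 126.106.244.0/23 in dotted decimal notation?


/23 means 23 network bits, 9 host bits
Binary: 11111111111111111111111000000000
Mask: 255.255.254.0


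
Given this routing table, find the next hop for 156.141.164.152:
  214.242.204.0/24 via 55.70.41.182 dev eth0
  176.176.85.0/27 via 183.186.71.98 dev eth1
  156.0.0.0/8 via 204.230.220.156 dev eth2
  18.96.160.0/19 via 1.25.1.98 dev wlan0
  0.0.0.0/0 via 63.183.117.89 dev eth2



Longest prefix match for 156.141.164.152:
  /24 214.242.204.0: no
  /27 176.176.85.0: no
  /8 156.0.0.0: MATCH
  /19 18.96.160.0: no
  /0 0.0.0.0: MATCH
Selected: next-hop 204.230.220.156 via eth2 (matched /8)


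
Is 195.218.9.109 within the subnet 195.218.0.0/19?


Subnet network: 195.218.0.0
Test IP AND mask: 195.218.0.0
Yes, 195.218.9.109 is in 195.218.0.0/19


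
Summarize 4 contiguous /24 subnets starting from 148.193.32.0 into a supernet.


Original prefix: /24
Number of subnets: 4 = 2^2
New prefix = 24 - 2 = 22
Supernet: 148.193.32.0/22


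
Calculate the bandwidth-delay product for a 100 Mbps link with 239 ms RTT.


BDP = bandwidth * RTT
= 100 Mbps * 239 ms
= 100 * 1e6 * 239 / 1000 bits
= 23900000 bits
= 2987500 bytes
= 2917.4805 KB
BDP = 23900000 bits (2987500 bytes)


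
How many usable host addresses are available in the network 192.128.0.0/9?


Host bits = 32 - 9 = 23
Total addresses = 2^23 = 8388608
Usable = total - 2 (network and broadcast)
Usable hosts: 8388606


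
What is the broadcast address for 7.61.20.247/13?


Network: 7.56.0.0/13
Host bits = 19
Set all host bits to 1:
Broadcast: 7.63.255.255


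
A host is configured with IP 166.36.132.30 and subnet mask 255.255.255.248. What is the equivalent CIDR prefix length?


Binary: 11111111.11111111.11111111.11111000
Count leading 1s
Prefix: /29


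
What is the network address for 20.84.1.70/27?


IP:   00010100.01010100.00000001.01000110
Mask: 11111111.11111111.11111111.11100000
AND operation:
Net:  00010100.01010100.00000001.01000000
Network: 20.84.1.64/27


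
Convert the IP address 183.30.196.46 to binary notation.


183 = 10110111
30 = 00011110
196 = 11000100
46 = 00101110
Binary: 10110111.00011110.11000100.00101110


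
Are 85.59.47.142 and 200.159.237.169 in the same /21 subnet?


Mask: 255.255.248.0
85.59.47.142 AND mask = 85.59.40.0
200.159.237.169 AND mask = 200.159.232.0
No, different subnets (85.59.40.0 vs 200.159.232.0)


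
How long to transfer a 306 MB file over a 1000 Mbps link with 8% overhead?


Effective throughput = 1000 * (1 - 8/100) = 920 Mbps
File size in Mb = 306 * 8 = 2448 Mb
Time = 2448 / 920
Time = 2.6609 seconds


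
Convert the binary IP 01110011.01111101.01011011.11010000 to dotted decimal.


01110011 = 115
01111101 = 125
01011011 = 91
11010000 = 208
IP: 115.125.91.208


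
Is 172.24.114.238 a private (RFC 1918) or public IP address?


RFC 1918 private ranges:
  10.0.0.0/8 (10.0.0.0 - 10.255.255.255)
  172.16.0.0/12 (172.16.0.0 - 172.31.255.255)
  192.168.0.0/16 (192.168.0.0 - 192.168.255.255)
Private (in 172.16.0.0/12)


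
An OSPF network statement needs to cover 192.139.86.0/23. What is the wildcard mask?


Subnet mask: 255.255.254.0
Wildcard = 255.255.255.255 - subnet mask
255 - 255 = 0
255 - 255 = 0
255 - 254 = 1
255 - 0 = 255
Wildcard: 0.0.1.255


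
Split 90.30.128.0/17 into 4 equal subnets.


New prefix = 17 + 2 = 19
Each subnet has 8192 addresses
  90.30.128.0/19
  90.30.160.0/19
  90.30.192.0/19
  90.30.224.0/19
Subnets: 90.30.128.0/19, 90.30.160.0/19, 90.30.192.0/19, 90.30.224.0/19


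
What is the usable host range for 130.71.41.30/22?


Network: 130.71.40.0
Broadcast: 130.71.43.255
First usable = network + 1
Last usable = broadcast - 1
Range: 130.71.40.1 to 130.71.43.254


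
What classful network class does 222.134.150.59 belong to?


First octet: 222
Binary: 11011110
110xxxxx -> Class C (192-223)
Class C, default mask 255.255.255.0 (/24)


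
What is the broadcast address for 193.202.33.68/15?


Network: 193.202.0.0/15
Host bits = 17
Set all host bits to 1:
Broadcast: 193.203.255.255


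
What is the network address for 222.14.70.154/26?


IP:   11011110.00001110.01000110.10011010
Mask: 11111111.11111111.11111111.11000000
AND operation:
Net:  11011110.00001110.01000110.10000000
Network: 222.14.70.128/26


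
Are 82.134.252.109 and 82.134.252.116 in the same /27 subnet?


Mask: 255.255.255.224
82.134.252.109 AND mask = 82.134.252.96
82.134.252.116 AND mask = 82.134.252.96
Yes, same subnet (82.134.252.96)


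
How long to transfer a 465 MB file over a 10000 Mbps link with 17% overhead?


Effective throughput = 10000 * (1 - 17/100) = 8300 Mbps
File size in Mb = 465 * 8 = 3720 Mb
Time = 3720 / 8300
Time = 0.4482 seconds


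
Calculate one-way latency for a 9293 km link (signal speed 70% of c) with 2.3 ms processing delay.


Speed = 0.7 * 3e5 km/s = 210000 km/s
Propagation delay = 9293 / 210000 = 0.0443 s = 44.2524 ms
Processing delay = 2.3 ms
Total one-way latency = 46.5524 ms


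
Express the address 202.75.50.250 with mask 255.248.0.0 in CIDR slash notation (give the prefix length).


Binary: 11111111.11111000.00000000.00000000
Count leading 1s
Prefix: /13


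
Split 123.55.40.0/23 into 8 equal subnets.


New prefix = 23 + 3 = 26
Each subnet has 64 addresses
  123.55.40.0/26
  123.55.40.64/26
  123.55.40.128/26
  123.55.40.192/26
  123.55.41.0/26
  123.55.41.64/26
  123.55.41.128/26
  123.55.41.192/26
Subnets: 123.55.40.0/26, 123.55.40.64/26, 123.55.40.128/26, 123.55.40.192/26, 123.55.41.0/26, 123.55.41.64/26, 123.55.41.128/26, 123.55.41.192/26


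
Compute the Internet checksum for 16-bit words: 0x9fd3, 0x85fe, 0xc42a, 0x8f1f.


Sum all words (with carry folding):
+ 0x9fd3 = 0x9fd3
+ 0x85fe = 0x25d2
+ 0xc42a = 0xe9fc
+ 0x8f1f = 0x791c
One's complement: ~0x791c
Checksum = 0x86e3


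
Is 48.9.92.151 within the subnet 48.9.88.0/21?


Subnet network: 48.9.88.0
Test IP AND mask: 48.9.88.0
Yes, 48.9.92.151 is in 48.9.88.0/21


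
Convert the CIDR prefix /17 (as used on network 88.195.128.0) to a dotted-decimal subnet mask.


/17 means 17 network bits, 15 host bits
Binary: 11111111111111111000000000000000
Mask: 255.255.128.0


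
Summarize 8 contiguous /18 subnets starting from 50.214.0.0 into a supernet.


Original prefix: /18
Number of subnets: 8 = 2^3
New prefix = 18 - 3 = 15
Supernet: 50.214.0.0/15


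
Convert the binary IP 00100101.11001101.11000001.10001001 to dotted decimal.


00100101 = 37
11001101 = 205
11000001 = 193
10001001 = 137
IP: 37.205.193.137


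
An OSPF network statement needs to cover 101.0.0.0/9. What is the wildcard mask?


Subnet mask: 255.128.0.0
Wildcard = 255.255.255.255 - subnet mask
255 - 255 = 0
255 - 128 = 127
255 - 0 = 255
255 - 0 = 255
Wildcard: 0.127.255.255


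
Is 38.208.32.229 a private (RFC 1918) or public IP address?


RFC 1918 private ranges:
  10.0.0.0/8 (10.0.0.0 - 10.255.255.255)
  172.16.0.0/12 (172.16.0.0 - 172.31.255.255)
  192.168.0.0/16 (192.168.0.0 - 192.168.255.255)
Public (not in any RFC 1918 range)


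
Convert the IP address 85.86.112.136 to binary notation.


85 = 01010101
86 = 01010110
112 = 01110000
136 = 10001000
Binary: 01010101.01010110.01110000.10001000


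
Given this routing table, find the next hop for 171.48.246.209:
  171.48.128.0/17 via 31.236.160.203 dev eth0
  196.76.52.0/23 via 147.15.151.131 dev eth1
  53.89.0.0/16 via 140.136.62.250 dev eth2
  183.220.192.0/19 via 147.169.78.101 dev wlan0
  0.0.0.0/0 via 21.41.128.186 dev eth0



Longest prefix match for 171.48.246.209:
  /17 171.48.128.0: MATCH
  /23 196.76.52.0: no
  /16 53.89.0.0: no
  /19 183.220.192.0: no
  /0 0.0.0.0: MATCH
Selected: next-hop 31.236.160.203 via eth0 (matched /17)


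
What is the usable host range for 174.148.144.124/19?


Network: 174.148.128.0
Broadcast: 174.148.159.255
First usable = network + 1
Last usable = broadcast - 1
Range: 174.148.128.1 to 174.148.159.254


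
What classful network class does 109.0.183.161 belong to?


First octet: 109
Binary: 01101101
0xxxxxxx -> Class A (1-126)
Class A, default mask 255.0.0.0 (/8)


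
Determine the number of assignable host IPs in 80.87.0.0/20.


Host bits = 32 - 20 = 12
Total addresses = 2^12 = 4096
Usable = total - 2 (network and broadcast)
Usable hosts: 4094


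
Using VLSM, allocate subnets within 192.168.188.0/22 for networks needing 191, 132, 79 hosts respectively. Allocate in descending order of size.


191 hosts -> /24 (254 usable): 192.168.188.0/24
132 hosts -> /24 (254 usable): 192.168.189.0/24
79 hosts -> /25 (126 usable): 192.168.190.0/25
Allocation: 192.168.188.0/24 (191 hosts, 254 usable); 192.168.189.0/24 (132 hosts, 254 usable); 192.168.190.0/25 (79 hosts, 126 usable)


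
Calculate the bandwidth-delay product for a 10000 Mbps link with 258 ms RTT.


BDP = bandwidth * RTT
= 10000 Mbps * 258 ms
= 10000 * 1e6 * 258 / 1000 bits
= 2580000000 bits
= 322500000 bytes
= 314941.4062 KB
BDP = 2580000000 bits (322500000 bytes)


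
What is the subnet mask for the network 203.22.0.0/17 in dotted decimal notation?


/17 means 17 network bits, 15 host bits
Binary: 11111111111111111000000000000000
Mask: 255.255.128.0


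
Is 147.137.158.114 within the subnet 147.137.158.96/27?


Subnet network: 147.137.158.96
Test IP AND mask: 147.137.158.96
Yes, 147.137.158.114 is in 147.137.158.96/27


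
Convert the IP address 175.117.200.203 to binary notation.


175 = 10101111
117 = 01110101
200 = 11001000
203 = 11001011
Binary: 10101111.01110101.11001000.11001011


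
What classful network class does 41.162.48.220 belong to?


First octet: 41
Binary: 00101001
0xxxxxxx -> Class A (1-126)
Class A, default mask 255.0.0.0 (/8)


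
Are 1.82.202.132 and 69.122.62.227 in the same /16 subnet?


Mask: 255.255.0.0
1.82.202.132 AND mask = 1.82.0.0
69.122.62.227 AND mask = 69.122.0.0
No, different subnets (1.82.0.0 vs 69.122.0.0)


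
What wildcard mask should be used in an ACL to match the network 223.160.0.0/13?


Subnet mask: 255.248.0.0
Wildcard = 255.255.255.255 - subnet mask
255 - 255 = 0
255 - 248 = 7
255 - 0 = 255
255 - 0 = 255
Wildcard: 0.7.255.255


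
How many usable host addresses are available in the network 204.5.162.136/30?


Host bits = 32 - 30 = 2
Total addresses = 2^2 = 4
Usable = total - 2 (network and broadcast)
Usable hosts: 2


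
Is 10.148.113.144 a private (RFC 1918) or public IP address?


RFC 1918 private ranges:
  10.0.0.0/8 (10.0.0.0 - 10.255.255.255)
  172.16.0.0/12 (172.16.0.0 - 172.31.255.255)
  192.168.0.0/16 (192.168.0.0 - 192.168.255.255)
Private (in 10.0.0.0/8)


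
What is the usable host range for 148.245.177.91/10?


Network: 148.192.0.0
Broadcast: 148.255.255.255
First usable = network + 1
Last usable = broadcast - 1
Range: 148.192.0.1 to 148.255.255.254


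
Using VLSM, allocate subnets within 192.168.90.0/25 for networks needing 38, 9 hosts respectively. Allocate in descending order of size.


38 hosts -> /26 (62 usable): 192.168.90.0/26
9 hosts -> /28 (14 usable): 192.168.90.64/28
Allocation: 192.168.90.0/26 (38 hosts, 62 usable); 192.168.90.64/28 (9 hosts, 14 usable)


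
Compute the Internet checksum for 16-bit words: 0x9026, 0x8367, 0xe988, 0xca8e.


Sum all words (with carry folding):
+ 0x9026 = 0x9026
+ 0x8367 = 0x138e
+ 0xe988 = 0xfd16
+ 0xca8e = 0xc7a5
One's complement: ~0xc7a5
Checksum = 0x385a


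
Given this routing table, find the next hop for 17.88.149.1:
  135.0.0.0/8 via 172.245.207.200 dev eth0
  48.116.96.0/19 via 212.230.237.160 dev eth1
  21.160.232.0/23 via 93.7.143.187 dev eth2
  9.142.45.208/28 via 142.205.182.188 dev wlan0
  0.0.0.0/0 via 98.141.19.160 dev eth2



Longest prefix match for 17.88.149.1:
  /8 135.0.0.0: no
  /19 48.116.96.0: no
  /23 21.160.232.0: no
  /28 9.142.45.208: no
  /0 0.0.0.0: MATCH
Selected: next-hop 98.141.19.160 via eth2 (matched /0)


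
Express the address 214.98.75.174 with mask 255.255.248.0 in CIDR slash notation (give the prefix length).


Binary: 11111111.11111111.11111000.00000000
Count leading 1s
Prefix: /21


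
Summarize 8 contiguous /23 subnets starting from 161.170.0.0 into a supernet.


Original prefix: /23
Number of subnets: 8 = 2^3
New prefix = 23 - 3 = 20
Supernet: 161.170.0.0/20


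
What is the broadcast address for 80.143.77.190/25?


Network: 80.143.77.128/25
Host bits = 7
Set all host bits to 1:
Broadcast: 80.143.77.255


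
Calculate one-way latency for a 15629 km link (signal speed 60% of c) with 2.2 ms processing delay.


Speed = 0.6 * 3e5 km/s = 180000 km/s
Propagation delay = 15629 / 180000 = 0.0868 s = 86.8278 ms
Processing delay = 2.2 ms
Total one-way latency = 89.0278 ms


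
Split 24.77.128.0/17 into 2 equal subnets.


New prefix = 17 + 1 = 18
Each subnet has 16384 addresses
  24.77.128.0/18
  24.77.192.0/18
Subnets: 24.77.128.0/18, 24.77.192.0/18


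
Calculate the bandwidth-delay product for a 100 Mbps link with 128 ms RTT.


BDP = bandwidth * RTT
= 100 Mbps * 128 ms
= 100 * 1e6 * 128 / 1000 bits
= 12800000 bits
= 1600000 bytes
= 1562.5 KB
BDP = 12800000 bits (1600000 bytes)


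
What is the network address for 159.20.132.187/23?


IP:   10011111.00010100.10000100.10111011
Mask: 11111111.11111111.11111110.00000000
AND operation:
Net:  10011111.00010100.10000100.00000000
Network: 159.20.132.0/23


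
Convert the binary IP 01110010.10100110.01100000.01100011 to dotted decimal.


01110010 = 114
10100110 = 166
01100000 = 96
01100011 = 99
IP: 114.166.96.99


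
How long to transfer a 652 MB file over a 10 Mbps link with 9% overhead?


Effective throughput = 10 * (1 - 9/100) = 9.1 Mbps
File size in Mb = 652 * 8 = 5216 Mb
Time = 5216 / 9.1
Time = 573.1868 seconds


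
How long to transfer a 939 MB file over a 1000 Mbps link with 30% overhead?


Effective throughput = 1000 * (1 - 30/100) = 700 Mbps
File size in Mb = 939 * 8 = 7512 Mb
Time = 7512 / 700
Time = 10.7314 seconds


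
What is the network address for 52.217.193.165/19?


IP:   00110100.11011001.11000001.10100101
Mask: 11111111.11111111.11100000.00000000
AND operation:
Net:  00110100.11011001.11000000.00000000
Network: 52.217.192.0/19


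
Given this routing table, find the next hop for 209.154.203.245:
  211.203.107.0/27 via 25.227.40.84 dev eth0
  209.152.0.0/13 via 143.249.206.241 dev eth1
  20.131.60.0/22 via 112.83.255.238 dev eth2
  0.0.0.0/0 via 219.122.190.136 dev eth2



Longest prefix match for 209.154.203.245:
  /27 211.203.107.0: no
  /13 209.152.0.0: MATCH
  /22 20.131.60.0: no
  /0 0.0.0.0: MATCH
Selected: next-hop 143.249.206.241 via eth1 (matched /13)


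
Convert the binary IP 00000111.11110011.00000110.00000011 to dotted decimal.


00000111 = 7
11110011 = 243
00000110 = 6
00000011 = 3
IP: 7.243.6.3


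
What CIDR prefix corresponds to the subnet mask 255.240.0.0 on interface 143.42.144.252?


Binary: 11111111.11110000.00000000.00000000
Count leading 1s
Prefix: /12


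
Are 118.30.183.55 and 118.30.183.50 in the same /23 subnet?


Mask: 255.255.254.0
118.30.183.55 AND mask = 118.30.182.0
118.30.183.50 AND mask = 118.30.182.0
Yes, same subnet (118.30.182.0)


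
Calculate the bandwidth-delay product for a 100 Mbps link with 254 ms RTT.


BDP = bandwidth * RTT
= 100 Mbps * 254 ms
= 100 * 1e6 * 254 / 1000 bits
= 25400000 bits
= 3175000 bytes
= 3100.5859 KB
BDP = 25400000 bits (3175000 bytes)


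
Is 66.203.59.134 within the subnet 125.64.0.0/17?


Subnet network: 125.64.0.0
Test IP AND mask: 66.203.0.0
No, 66.203.59.134 is not in 125.64.0.0/17


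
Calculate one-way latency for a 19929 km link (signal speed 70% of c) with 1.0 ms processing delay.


Speed = 0.7 * 3e5 km/s = 210000 km/s
Propagation delay = 19929 / 210000 = 0.0949 s = 94.9 ms
Processing delay = 1.0 ms
Total one-way latency = 95.9 ms


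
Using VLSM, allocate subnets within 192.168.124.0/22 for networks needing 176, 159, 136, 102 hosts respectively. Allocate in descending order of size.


176 hosts -> /24 (254 usable): 192.168.124.0/24
159 hosts -> /24 (254 usable): 192.168.125.0/24
136 hosts -> /24 (254 usable): 192.168.126.0/24
102 hosts -> /25 (126 usable): 192.168.127.0/25
Allocation: 192.168.124.0/24 (176 hosts, 254 usable); 192.168.125.0/24 (159 hosts, 254 usable); 192.168.126.0/24 (136 hosts, 254 usable); 192.168.127.0/25 (102 hosts, 126 usable)


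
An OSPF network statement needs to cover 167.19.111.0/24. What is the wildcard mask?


Subnet mask: 255.255.255.0
Wildcard = 255.255.255.255 - subnet mask
255 - 255 = 0
255 - 255 = 0
255 - 255 = 0
255 - 0 = 255
Wildcard: 0.0.0.255


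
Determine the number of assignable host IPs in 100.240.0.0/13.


Host bits = 32 - 13 = 19
Total addresses = 2^19 = 524288
Usable = total - 2 (network and broadcast)
Usable hosts: 524286


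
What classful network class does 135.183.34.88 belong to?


First octet: 135
Binary: 10000111
10xxxxxx -> Class B (128-191)
Class B, default mask 255.255.0.0 (/16)


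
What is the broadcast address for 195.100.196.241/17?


Network: 195.100.128.0/17
Host bits = 15
Set all host bits to 1:
Broadcast: 195.100.255.255


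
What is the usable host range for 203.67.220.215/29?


Network: 203.67.220.208
Broadcast: 203.67.220.215
First usable = network + 1
Last usable = broadcast - 1
Range: 203.67.220.209 to 203.67.220.214


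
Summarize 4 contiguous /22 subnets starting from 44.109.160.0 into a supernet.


Original prefix: /22
Number of subnets: 4 = 2^2
New prefix = 22 - 2 = 20
Supernet: 44.109.160.0/20


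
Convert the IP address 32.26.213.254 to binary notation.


32 = 00100000
26 = 00011010
213 = 11010101
254 = 11111110
Binary: 00100000.00011010.11010101.11111110


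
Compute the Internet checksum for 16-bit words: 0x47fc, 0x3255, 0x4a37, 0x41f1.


Sum all words (with carry folding):
+ 0x47fc = 0x47fc
+ 0x3255 = 0x7a51
+ 0x4a37 = 0xc488
+ 0x41f1 = 0x067a
One's complement: ~0x067a
Checksum = 0xf985


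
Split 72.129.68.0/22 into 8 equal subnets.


New prefix = 22 + 3 = 25
Each subnet has 128 addresses
  72.129.68.0/25
  72.129.68.128/25
  72.129.69.0/25
  72.129.69.128/25
  72.129.70.0/25
  72.129.70.128/25
  72.129.71.0/25
  72.129.71.128/25
Subnets: 72.129.68.0/25, 72.129.68.128/25, 72.129.69.0/25, 72.129.69.128/25, 72.129.70.0/25, 72.129.70.128/25, 72.129.71.0/25, 72.129.71.128/25


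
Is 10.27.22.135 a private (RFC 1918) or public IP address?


RFC 1918 private ranges:
  10.0.0.0/8 (10.0.0.0 - 10.255.255.255)
  172.16.0.0/12 (172.16.0.0 - 172.31.255.255)
  192.168.0.0/16 (192.168.0.0 - 192.168.255.255)
Private (in 10.0.0.0/8)


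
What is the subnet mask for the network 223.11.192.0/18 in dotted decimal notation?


/18 means 18 network bits, 14 host bits
Binary: 11111111111111111100000000000000
Mask: 255.255.192.0


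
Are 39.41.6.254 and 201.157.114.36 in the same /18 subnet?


Mask: 255.255.192.0
39.41.6.254 AND mask = 39.41.0.0
201.157.114.36 AND mask = 201.157.64.0
No, different subnets (39.41.0.0 vs 201.157.64.0)


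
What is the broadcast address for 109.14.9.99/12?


Network: 109.0.0.0/12
Host bits = 20
Set all host bits to 1:
Broadcast: 109.15.255.255


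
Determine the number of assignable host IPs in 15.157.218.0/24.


Host bits = 32 - 24 = 8
Total addresses = 2^8 = 256
Usable = total - 2 (network and broadcast)
Usable hosts: 254


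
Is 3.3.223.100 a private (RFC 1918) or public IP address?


RFC 1918 private ranges:
  10.0.0.0/8 (10.0.0.0 - 10.255.255.255)
  172.16.0.0/12 (172.16.0.0 - 172.31.255.255)
  192.168.0.0/16 (192.168.0.0 - 192.168.255.255)
Public (not in any RFC 1918 range)


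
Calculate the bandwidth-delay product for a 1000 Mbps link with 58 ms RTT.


BDP = bandwidth * RTT
= 1000 Mbps * 58 ms
= 1000 * 1e6 * 58 / 1000 bits
= 58000000 bits
= 7250000 bytes
= 7080.0781 KB
BDP = 58000000 bits (7250000 bytes)


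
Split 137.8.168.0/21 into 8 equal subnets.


New prefix = 21 + 3 = 24
Each subnet has 256 addresses
  137.8.168.0/24
  137.8.169.0/24
  137.8.170.0/24
  137.8.171.0/24
  137.8.172.0/24
  137.8.173.0/24
  137.8.174.0/24
  137.8.175.0/24
Subnets: 137.8.168.0/24, 137.8.169.0/24, 137.8.170.0/24, 137.8.171.0/24, 137.8.172.0/24, 137.8.173.0/24, 137.8.174.0/24, 137.8.175.0/24


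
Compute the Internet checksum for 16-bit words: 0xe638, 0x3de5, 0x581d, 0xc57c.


Sum all words (with carry folding):
+ 0xe638 = 0xe638
+ 0x3de5 = 0x241e
+ 0x581d = 0x7c3b
+ 0xc57c = 0x41b8
One's complement: ~0x41b8
Checksum = 0xbe47


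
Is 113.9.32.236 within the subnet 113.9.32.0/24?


Subnet network: 113.9.32.0
Test IP AND mask: 113.9.32.0
Yes, 113.9.32.236 is in 113.9.32.0/24


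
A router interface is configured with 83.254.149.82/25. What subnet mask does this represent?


/25 means 25 network bits, 7 host bits
Binary: 11111111111111111111111110000000
Mask: 255.255.255.128


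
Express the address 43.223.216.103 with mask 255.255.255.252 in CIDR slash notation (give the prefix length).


Binary: 11111111.11111111.11111111.11111100
Count leading 1s
Prefix: /30


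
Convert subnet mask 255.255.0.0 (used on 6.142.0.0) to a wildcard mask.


Subnet mask: 255.255.0.0
Wildcard = 255.255.255.255 - subnet mask
255 - 255 = 0
255 - 255 = 0
255 - 0 = 255
255 - 0 = 255
Wildcard: 0.0.255.255


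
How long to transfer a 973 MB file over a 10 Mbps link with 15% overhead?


Effective throughput = 10 * (1 - 15/100) = 8.5 Mbps
File size in Mb = 973 * 8 = 7784 Mb
Time = 7784 / 8.5
Time = 915.7647 seconds


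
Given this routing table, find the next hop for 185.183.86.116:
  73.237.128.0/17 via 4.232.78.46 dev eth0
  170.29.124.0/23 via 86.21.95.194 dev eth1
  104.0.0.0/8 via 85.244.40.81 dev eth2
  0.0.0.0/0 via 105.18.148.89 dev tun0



Longest prefix match for 185.183.86.116:
  /17 73.237.128.0: no
  /23 170.29.124.0: no
  /8 104.0.0.0: no
  /0 0.0.0.0: MATCH
Selected: next-hop 105.18.148.89 via tun0 (matched /0)


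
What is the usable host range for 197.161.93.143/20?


Network: 197.161.80.0
Broadcast: 197.161.95.255
First usable = network + 1
Last usable = broadcast - 1
Range: 197.161.80.1 to 197.161.95.254


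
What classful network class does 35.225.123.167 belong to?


First octet: 35
Binary: 00100011
0xxxxxxx -> Class A (1-126)
Class A, default mask 255.0.0.0 (/8)


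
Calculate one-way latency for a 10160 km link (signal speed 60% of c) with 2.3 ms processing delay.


Speed = 0.6 * 3e5 km/s = 180000 km/s
Propagation delay = 10160 / 180000 = 0.0564 s = 56.4444 ms
Processing delay = 2.3 ms
Total one-way latency = 58.7444 ms


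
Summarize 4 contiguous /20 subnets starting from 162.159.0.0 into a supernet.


Original prefix: /20
Number of subnets: 4 = 2^2
New prefix = 20 - 2 = 18
Supernet: 162.159.0.0/18


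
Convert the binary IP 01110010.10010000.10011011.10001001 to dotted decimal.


01110010 = 114
10010000 = 144
10011011 = 155
10001001 = 137
IP: 114.144.155.137


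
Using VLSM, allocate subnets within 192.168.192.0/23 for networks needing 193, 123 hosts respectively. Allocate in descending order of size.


193 hosts -> /24 (254 usable): 192.168.192.0/24
123 hosts -> /25 (126 usable): 192.168.193.0/25
Allocation: 192.168.192.0/24 (193 hosts, 254 usable); 192.168.193.0/25 (123 hosts, 126 usable)


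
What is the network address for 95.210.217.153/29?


IP:   01011111.11010010.11011001.10011001
Mask: 11111111.11111111.11111111.11111000
AND operation:
Net:  01011111.11010010.11011001.10011000
Network: 95.210.217.152/29


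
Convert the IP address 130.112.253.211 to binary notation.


130 = 10000010
112 = 01110000
253 = 11111101
211 = 11010011
Binary: 10000010.01110000.11111101.11010011


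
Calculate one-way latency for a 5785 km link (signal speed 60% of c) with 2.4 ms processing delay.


Speed = 0.6 * 3e5 km/s = 180000 km/s
Propagation delay = 5785 / 180000 = 0.0321 s = 32.1389 ms
Processing delay = 2.4 ms
Total one-way latency = 34.5389 ms


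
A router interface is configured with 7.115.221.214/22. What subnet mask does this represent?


/22 means 22 network bits, 10 host bits
Binary: 11111111111111111111110000000000
Mask: 255.255.252.0
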